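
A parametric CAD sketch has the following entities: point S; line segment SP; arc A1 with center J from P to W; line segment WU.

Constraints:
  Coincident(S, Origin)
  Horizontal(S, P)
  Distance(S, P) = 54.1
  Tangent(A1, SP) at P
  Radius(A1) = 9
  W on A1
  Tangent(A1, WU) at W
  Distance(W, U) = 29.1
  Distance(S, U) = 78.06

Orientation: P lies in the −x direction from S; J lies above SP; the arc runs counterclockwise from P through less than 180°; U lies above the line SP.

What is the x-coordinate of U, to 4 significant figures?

-69.69

Checks: |JW| = 9.000 ✓; ∠(JW, WU) = 90.00° ✓; |WU| = 29.10 ✓; |SU| = 78.06 ✓.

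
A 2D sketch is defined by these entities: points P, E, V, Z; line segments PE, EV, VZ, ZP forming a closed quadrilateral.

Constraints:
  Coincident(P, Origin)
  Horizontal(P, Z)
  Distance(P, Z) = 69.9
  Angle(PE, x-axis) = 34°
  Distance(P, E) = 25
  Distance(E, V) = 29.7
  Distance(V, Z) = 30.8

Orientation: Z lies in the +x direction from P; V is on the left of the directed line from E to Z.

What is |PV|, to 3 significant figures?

54.1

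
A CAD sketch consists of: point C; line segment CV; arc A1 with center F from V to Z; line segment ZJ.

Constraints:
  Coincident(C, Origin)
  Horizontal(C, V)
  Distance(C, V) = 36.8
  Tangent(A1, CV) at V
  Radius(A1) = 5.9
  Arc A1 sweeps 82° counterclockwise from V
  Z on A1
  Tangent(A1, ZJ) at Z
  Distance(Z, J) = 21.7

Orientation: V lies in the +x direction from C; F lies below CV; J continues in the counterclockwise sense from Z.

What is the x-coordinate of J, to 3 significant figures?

27.9

C is at the origin; C and V share the same y with |CV| = 36.8 and V on the +x side, so V = (36.8, 0.00). Tangency of A1 to CV means the radius FV is perpendicular to CV, so F = V + (0, -5.9) = (36.8, -5.90). On A1, V sits at bearing 90° from F; an 82° counterclockwise sweep puts Z at bearing 172°, so Z = F + 5.9·(cos 172°, sin 172°) = (31.0, -5.08). Since A1 is tangent to ZJ there, FZ ⟂ ZJ, so ZJ runs along (−sin 172°, cos 172°); with |ZJ| = 21.7, J = (27.9, -26.6). So J.x = 27.9.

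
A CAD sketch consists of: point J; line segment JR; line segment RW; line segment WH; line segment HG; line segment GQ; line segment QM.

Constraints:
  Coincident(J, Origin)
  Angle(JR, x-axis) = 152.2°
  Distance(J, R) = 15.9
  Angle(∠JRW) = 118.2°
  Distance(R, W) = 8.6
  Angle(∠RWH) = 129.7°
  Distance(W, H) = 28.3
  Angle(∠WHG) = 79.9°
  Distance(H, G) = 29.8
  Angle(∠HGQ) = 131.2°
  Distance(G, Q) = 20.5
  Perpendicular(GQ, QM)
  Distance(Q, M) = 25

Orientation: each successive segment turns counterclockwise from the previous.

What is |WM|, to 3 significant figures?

19.9

J is at the origin; JR runs at 152.2° with length 15.9, so R = (-14.1, 7.42). ∠JRW = 118.2° gives RW at -146° from the x-axis; with |RW| = 8.6, W = (-21.2, 2.61). ∠RWH = 129.7° gives WH at -95.7° from the x-axis; with |WH| = 28.3, H = (-24.0, -25.6). ∠WHG = 79.9° gives HG at 4.40° from the x-axis; with |HG| = 29.8, G = (5.71, -23.3). ∠HGQ = 131.2° gives GQ at 53.2° from the x-axis; with |GQ| = 20.5, Q = (18.0, -6.85). The perpendicularity gives QM at right angles to GQ, so QM runs at 143°; with |QM| = 25.0, M = (-2.03, 8.12). Then |WM| = |M − W| = 19.9.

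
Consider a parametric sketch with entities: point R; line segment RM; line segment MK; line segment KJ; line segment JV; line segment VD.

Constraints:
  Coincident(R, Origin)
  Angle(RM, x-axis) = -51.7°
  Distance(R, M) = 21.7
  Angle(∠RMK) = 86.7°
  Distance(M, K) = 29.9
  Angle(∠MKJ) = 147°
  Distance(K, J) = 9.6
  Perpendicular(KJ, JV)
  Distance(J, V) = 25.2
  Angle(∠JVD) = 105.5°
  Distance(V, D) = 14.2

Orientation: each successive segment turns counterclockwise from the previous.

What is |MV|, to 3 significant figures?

35.8

∠MKJ = 147.0° gives KJ at 74.6° from the x-axis; with |KJ| = 9.6, J = (38.4, 12.1). The perpendicularity gives JV at right angles to KJ, so JV runs at 165°; with |JV| = 25.2, V = (14.1, 18.8). Then |MV| = |V − M| = 35.8.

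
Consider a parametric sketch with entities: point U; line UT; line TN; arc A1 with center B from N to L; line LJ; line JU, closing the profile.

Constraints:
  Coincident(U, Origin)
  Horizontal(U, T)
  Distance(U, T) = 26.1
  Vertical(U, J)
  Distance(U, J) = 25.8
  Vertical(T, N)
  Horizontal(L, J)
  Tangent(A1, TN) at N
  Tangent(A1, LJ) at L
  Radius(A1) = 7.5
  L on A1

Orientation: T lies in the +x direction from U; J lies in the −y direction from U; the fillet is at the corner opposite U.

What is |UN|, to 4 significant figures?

31.88

U is at the origin; U and T share the same y with |UT| = 26.1 and T on the +x side, so T = (26.10, 0.000). UJ is vertical with |UJ| = 25.8 and J on the −y side, so J = (0.000, -25.80). The virtual corner opposite U is at (26.10, -25.80). The tangent condition forces BN to be normal to TN and since A1 is tangent to LJ there, BL ⟂ LJ, with radius 7.5, so the center B sits 7.5 in from both sides at B = (18.60, -18.30). That places the tangent points at N = (26.10, -18.30) on TN and L = (18.60, -25.80) on LJ. Then |UN| = |N − U| = 31.88.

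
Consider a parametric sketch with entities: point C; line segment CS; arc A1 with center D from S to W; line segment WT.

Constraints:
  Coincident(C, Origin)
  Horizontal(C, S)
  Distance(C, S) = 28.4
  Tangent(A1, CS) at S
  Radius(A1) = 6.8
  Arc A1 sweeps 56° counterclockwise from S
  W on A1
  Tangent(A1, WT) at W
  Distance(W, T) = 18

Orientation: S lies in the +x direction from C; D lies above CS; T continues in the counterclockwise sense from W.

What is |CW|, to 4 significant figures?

34.17

C is at the origin; C and S share the same y with |CS| = 28.4 and S on the +x side, so S = (28.40, 0.000). Tangency of A1 to CS means the radius DS is perpendicular to CS, so D = S + (0, 6.8) = (28.40, 6.800). On A1, S sits at bearing -90° from D; a 56° counterclockwise sweep puts W at bearing -34°, so W = D + 6.8·(cos -34°, sin -34°) = (34.04, 2.997). Then |CW| = |W − C| = 34.17.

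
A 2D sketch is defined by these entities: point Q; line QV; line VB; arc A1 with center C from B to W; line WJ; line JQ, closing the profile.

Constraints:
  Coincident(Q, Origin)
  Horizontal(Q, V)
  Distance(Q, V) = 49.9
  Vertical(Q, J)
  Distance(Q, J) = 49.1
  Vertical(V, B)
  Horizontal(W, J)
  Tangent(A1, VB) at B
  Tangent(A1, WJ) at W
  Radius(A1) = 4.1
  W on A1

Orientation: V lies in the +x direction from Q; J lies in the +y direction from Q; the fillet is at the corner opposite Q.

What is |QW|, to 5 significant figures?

67.145

Q is at the origin; QV is horizontal with |QV| = 49.9 and V on the +x side, so V = (49.900, 0.0000). QJ is vertical with |QJ| = 49.1 and J on the +y side, so J = (0.0000, 49.100). The virtual corner opposite Q is at (49.900, 49.100). The tangent condition forces CB to be normal to VB and A1 meets WJ tangentially, so CW is at right angles to WJ, with radius 4.1, so the center C sits 4.1 in from both sides at C = (45.800, 45.000). That places the tangent points at B = (49.900, 45.000) on VB and W = (45.800, 49.100) on WJ. Then |QW| = |W − Q| = 67.145.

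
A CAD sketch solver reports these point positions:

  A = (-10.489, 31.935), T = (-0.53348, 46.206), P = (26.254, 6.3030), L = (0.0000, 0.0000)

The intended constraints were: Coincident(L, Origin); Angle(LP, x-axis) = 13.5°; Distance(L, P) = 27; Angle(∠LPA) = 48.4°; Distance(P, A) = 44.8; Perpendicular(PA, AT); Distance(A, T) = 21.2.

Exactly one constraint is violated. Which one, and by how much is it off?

Distance(A, T) = 21.2 — off by 3.80.

L = (0.00, 0.00) ✓; LP at 13.50° ✓; |LP| = 27.00 ✓; ∠LPA = 48.40° ✓; |PA| = 44.80 ✓; ∠(PA, AT) = 90.00° ✓; |AT| = 17.40 ✗.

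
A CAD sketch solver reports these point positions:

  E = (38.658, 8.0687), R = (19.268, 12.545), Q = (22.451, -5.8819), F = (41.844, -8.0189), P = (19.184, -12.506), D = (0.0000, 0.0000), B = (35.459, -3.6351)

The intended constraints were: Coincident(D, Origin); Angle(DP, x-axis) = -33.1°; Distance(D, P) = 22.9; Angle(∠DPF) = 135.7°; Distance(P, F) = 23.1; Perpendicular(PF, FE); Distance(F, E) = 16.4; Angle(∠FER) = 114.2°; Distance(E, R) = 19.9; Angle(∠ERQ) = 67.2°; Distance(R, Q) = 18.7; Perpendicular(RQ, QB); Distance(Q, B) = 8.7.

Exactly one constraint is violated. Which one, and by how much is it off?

Distance(Q, B) = 8.7 — off by 4.50.

D = (0.00, 0.00) ✓; DP at -33.10° ✓; |DP| = 22.90 ✓; ∠DPF = 135.7° ✓; |PF| = 23.10 ✓; ∠(PF, FE) = 90.00° ✓; |FE| = 16.40 ✓; ∠FER = 114.2° ✓; |ER| = 19.90 ✓; ∠ERQ = 67.20° ✓; |RQ| = 18.70 ✓; ∠(RQ, QB) = 90.00° ✓; |QB| = 13.20 ✗.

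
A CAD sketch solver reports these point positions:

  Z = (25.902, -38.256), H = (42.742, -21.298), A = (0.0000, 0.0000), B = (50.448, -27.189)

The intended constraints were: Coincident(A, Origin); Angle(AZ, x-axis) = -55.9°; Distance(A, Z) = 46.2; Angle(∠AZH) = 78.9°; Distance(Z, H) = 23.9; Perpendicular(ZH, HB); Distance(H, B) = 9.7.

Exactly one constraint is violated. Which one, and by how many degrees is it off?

Perpendicular(ZH, HB) — off by 7.40°.

A = (0.00, 0.00) ✓; AZ at -55.90° ✓; |AZ| = 46.20 ✓; ∠AZH = 78.90° ✓; |ZH| = 23.90 ✓; ∠(ZH, HB) = 82.60° ✗; |HB| = 9.700 ✓.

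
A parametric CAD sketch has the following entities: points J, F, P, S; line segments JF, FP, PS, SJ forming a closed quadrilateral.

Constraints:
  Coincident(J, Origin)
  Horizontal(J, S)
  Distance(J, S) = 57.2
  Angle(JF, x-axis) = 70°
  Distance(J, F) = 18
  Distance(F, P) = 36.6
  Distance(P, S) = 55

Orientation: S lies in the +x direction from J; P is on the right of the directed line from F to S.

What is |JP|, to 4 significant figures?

20.53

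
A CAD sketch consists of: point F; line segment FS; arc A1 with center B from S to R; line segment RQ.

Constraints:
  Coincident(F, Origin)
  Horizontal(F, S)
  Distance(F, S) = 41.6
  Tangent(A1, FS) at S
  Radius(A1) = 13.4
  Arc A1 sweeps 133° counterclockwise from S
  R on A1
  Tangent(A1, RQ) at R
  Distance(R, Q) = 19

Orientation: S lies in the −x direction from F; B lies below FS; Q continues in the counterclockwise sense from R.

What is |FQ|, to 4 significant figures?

52.96

F is at the origin; FS is horizontal with |FS| = 41.6 and S on the −x side, so S = (-41.60, 0.000). Tangency of A1 to FS means the radius BS is perpendicular to FS, so B = S + (0, -13.4) = (-41.60, -13.40). On A1, S sits at bearing 90° from B; a 133° counterclockwise sweep puts R at bearing 223°, so R = B + 13.4·(cos 223°, sin 223°) = (-51.40, -22.54). Tangency of A1 to RQ means the radius BR is perpendicular to RQ, so RQ runs along (−sin 223°, cos 223°); with |RQ| = 19.0, Q = (-38.44, -36.43). Then |FQ| = |Q − F| = 52.96.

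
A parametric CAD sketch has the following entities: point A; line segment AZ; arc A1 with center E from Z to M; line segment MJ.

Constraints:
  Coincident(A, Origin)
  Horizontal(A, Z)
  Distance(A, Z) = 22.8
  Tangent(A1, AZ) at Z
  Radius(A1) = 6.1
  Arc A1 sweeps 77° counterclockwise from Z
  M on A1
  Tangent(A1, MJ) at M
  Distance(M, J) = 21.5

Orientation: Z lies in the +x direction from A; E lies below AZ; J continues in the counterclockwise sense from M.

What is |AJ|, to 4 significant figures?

28.35

A is at the origin; A and Z share the same y with |AZ| = 22.8 and Z on the +x side, so Z = (22.80, 0.000). A1 meets AZ tangentially, so EZ is at right angles to AZ, so E = Z + (0, -6.1) = (22.80, -6.100). On A1, Z sits at bearing 90° from E; a 77° counterclockwise sweep puts M at bearing 167°, so M = E + 6.1·(cos 167°, sin 167°) = (16.86, -4.728). Tangency of A1 to MJ means the radius EM is perpendicular to MJ, so MJ runs along (−sin 167°, cos 167°); with |MJ| = 21.5, J = (12.02, -25.68). Then |AJ| = |J − A| = 28.35.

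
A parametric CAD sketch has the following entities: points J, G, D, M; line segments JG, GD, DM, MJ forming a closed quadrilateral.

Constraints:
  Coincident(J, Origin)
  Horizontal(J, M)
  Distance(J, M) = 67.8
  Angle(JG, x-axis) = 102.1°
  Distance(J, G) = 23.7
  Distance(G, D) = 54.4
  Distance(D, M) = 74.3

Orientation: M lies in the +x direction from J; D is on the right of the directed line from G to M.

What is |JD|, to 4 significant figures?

30.98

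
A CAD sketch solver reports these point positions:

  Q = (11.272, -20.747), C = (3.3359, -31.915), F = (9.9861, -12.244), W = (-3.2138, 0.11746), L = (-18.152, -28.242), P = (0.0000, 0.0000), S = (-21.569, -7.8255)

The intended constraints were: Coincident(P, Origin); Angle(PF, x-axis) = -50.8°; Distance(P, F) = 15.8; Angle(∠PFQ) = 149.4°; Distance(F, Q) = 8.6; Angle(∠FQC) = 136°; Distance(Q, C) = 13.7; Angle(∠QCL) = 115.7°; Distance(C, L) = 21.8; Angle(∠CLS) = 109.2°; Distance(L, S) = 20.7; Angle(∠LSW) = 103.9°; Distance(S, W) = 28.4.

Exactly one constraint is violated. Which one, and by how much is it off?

Distance(S, W) = 28.4 — off by 8.40.

P = (0.00, 0.00) ✓; PF at -50.80° ✓; |PF| = 15.80 ✓; ∠PFQ = 149.4° ✓; |FQ| = 8.600 ✓; ∠FQC = 136.0° ✓; |QC| = 13.70 ✓; ∠QCL = 115.7° ✓; |CL| = 21.80 ✓; ∠CLS = 109.2° ✓; |LS| = 20.70 ✓; ∠LSW = 103.9° ✓; |SW| = 20.00 ✗.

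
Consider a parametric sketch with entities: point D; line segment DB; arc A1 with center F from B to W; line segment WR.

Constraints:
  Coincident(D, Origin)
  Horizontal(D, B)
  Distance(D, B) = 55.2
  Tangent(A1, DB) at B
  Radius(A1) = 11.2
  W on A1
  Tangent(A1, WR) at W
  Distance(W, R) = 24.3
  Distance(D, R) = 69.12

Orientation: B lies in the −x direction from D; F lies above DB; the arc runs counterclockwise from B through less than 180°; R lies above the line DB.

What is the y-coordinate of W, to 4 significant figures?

16.87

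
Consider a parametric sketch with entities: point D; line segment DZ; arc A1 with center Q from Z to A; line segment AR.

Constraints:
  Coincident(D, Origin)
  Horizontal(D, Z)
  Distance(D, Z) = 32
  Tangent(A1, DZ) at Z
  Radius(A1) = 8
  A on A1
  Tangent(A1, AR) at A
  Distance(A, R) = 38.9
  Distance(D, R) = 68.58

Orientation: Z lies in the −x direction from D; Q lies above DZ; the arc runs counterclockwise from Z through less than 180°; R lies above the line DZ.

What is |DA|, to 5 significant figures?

30.164

D is at the origin; D and Z share the same y with |DZ| = 32.0 and Z on the −x side, so Z = (-32.000, 0.0000). The tangent condition forces QZ to be normal to DZ, so Q = Z + (0, 8) = (-32.000, 8.0000). Since QA ⟂ AR (tangency), |QR| = √(8.0² + 38.9²) = 39.714 regardless of where A sits on A1. So R lies on both circle(D, 68.58) and circle(Q, 39.714); the above-DZ intersection is R = (-55.918, 39.704). A is the foot of the tangent from R: A = (-26.715, 14.006).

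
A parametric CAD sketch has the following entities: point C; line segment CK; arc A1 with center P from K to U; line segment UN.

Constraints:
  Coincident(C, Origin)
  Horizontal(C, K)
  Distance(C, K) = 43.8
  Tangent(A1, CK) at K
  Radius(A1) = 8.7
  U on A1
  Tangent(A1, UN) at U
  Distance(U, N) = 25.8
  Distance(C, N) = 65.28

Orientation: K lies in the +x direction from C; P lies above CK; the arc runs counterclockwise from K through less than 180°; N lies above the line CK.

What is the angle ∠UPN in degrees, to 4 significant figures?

71.37°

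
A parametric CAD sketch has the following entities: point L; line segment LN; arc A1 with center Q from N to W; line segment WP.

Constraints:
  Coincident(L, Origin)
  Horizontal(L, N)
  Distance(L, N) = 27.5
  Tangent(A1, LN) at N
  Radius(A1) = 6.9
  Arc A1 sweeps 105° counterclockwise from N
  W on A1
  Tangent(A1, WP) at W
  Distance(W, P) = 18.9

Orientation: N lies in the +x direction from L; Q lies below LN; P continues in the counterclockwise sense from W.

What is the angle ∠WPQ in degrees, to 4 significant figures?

20.06°

On A1, N sits at bearing 90° from Q; a 105° counterclockwise sweep puts W at bearing 195°, so W = Q + 6.9·(cos 195°, sin 195°) = (20.84, -8.686). The tangent condition forces QW to be normal to WP, so WP runs along (−sin 195°, cos 195°); with |WP| = 18.9, P = (25.73, -26.94). Then cos ∠WPQ = PW·PQ / (|PW||PQ|), giving 20.06°.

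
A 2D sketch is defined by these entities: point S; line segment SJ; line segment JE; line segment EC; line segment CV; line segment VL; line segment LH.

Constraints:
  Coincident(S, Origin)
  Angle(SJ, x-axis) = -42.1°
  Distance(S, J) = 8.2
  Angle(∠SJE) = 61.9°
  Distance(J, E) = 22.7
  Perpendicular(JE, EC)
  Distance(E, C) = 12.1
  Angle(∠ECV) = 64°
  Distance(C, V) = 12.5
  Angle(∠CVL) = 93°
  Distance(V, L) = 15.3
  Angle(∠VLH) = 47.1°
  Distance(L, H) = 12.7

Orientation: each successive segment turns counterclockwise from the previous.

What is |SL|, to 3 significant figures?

20.0

S is at the origin; SJ runs at -42.1° with length 8.2, so J = (6.08, -5.50). ∠SJE = 61.9° gives JE at 76.0° from the x-axis; with |JE| = 22.7, E = (11.6, 16.5). JE ⟂ EC, so EC runs at 166°; with |EC| = 12.1, C = (-0.165, 19.5). ∠ECV = 64.0° gives CV at -78.0° from the x-axis; with |CV| = 12.5, V = (2.43, 7.23). ∠CVL = 93.0° gives VL at 9.00° from the x-axis; with |VL| = 15.3, L = (17.5, 9.62). Then |SL| = |L − S| = 20.0.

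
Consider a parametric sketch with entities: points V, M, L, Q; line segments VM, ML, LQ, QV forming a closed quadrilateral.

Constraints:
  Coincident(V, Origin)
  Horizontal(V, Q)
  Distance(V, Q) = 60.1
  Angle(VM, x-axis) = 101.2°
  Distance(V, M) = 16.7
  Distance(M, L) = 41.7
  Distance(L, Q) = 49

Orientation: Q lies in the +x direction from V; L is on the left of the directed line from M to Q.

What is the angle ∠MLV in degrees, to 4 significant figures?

17.73°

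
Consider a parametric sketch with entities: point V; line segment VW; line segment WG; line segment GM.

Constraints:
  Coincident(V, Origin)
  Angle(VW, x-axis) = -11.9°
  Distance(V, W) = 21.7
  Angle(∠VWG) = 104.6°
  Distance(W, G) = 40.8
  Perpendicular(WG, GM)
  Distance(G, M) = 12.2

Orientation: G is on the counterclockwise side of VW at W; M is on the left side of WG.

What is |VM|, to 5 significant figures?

47.099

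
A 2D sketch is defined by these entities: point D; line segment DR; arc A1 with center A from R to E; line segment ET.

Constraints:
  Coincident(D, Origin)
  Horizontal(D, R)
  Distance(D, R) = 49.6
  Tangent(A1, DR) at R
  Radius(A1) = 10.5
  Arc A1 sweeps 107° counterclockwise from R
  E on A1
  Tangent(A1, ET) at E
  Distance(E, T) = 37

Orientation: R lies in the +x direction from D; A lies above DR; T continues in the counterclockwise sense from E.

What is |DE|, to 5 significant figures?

61.165

D is at the origin; D and R share the same y with |DR| = 49.6 and R on the +x side, so R = (49.600, 0.0000). Since A1 is tangent to DR there, AR ⟂ DR, so A = R + (0, 10.5) = (49.600, 10.500). On A1, R sits at bearing -90° from A; a 107° counterclockwise sweep puts E at bearing 17°, so E = A + 10.5·(cos 17°, sin 17°) = (59.641, 13.570). Then |DE| = |E − D| = 61.165.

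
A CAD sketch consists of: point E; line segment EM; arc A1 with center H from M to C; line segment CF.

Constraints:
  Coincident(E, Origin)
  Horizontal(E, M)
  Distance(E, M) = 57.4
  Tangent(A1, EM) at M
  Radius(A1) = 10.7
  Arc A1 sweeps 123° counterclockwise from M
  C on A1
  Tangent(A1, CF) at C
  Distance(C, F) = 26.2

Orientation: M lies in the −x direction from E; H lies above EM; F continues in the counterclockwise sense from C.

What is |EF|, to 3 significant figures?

73.6

E is at the origin; EM is horizontal with |EM| = 57.4 and M on the −x side, so M = (-57.4, 0.00). A1 meets EM tangentially, so HM is at right angles to EM, so H = M + (0, 10.7) = (-57.4, 10.7). On A1, M sits at bearing -90° from H; a 123° counterclockwise sweep puts C at bearing 33°, so C = H + 10.7·(cos 33°, sin 33°) = (-48.4, 16.5). The tangent condition forces HC to be normal to CF, so CF runs along (−sin 33°, cos 33°); with |CF| = 26.2, F = (-62.7, 38.5). Then |EF| = |F − E| = 73.6.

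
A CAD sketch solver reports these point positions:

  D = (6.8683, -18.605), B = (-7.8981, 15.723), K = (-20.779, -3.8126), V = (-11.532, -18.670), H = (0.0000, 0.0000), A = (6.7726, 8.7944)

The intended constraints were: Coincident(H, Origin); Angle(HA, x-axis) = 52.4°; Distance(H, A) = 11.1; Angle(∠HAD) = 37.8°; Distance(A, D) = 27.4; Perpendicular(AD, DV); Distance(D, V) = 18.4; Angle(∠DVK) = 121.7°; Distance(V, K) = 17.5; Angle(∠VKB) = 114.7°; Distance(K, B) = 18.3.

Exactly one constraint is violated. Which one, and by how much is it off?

Distance(K, B) = 18.3 — off by 5.10.

H = (0.00, 0.00) ✓; HA at 52.40° ✓; |HA| = 11.10 ✓; ∠HAD = 37.80° ✓; |AD| = 27.40 ✓; ∠(AD, DV) = 90.00° ✓; |DV| = 18.40 ✓; ∠DVK = 121.7° ✓; |VK| = 17.50 ✓; ∠VKB = 114.7° ✓; |KB| = 23.40 ✗.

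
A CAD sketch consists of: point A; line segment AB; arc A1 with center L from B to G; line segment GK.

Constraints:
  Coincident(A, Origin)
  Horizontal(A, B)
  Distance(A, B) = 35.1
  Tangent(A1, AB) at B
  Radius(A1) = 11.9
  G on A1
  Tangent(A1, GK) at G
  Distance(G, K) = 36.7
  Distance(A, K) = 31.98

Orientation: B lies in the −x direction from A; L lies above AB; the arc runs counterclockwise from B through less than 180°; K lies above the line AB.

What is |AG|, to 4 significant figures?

26.41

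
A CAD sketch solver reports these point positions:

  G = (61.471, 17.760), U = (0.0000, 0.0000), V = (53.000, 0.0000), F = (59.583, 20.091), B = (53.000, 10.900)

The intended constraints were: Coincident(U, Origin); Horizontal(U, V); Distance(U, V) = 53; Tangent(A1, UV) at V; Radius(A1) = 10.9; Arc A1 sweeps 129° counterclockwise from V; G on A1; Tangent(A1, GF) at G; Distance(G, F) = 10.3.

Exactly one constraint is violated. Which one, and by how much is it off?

Distance(G, F) = 10.3 — off by 7.30.

U = (0.00, 0.00) ✓; U.y = 0.00, V.y = 0.00 ✓; |UV| = 53.00 ✓; ∠(BV, VU) = 90.00° ✓; |BV| = 10.90 ✓; bearing(B→G) − bearing(B→V) = 129.0° ✓; |BG| = 10.90 ✓; ∠(BG, GF) = 90.00° ✓; |GF| = 3.000 ✗.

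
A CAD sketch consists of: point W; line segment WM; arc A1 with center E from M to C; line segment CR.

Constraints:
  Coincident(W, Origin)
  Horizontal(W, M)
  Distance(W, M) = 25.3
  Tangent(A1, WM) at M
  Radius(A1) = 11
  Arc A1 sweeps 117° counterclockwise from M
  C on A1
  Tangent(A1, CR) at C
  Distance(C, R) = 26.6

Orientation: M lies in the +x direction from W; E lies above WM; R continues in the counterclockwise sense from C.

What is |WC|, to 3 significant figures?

38.6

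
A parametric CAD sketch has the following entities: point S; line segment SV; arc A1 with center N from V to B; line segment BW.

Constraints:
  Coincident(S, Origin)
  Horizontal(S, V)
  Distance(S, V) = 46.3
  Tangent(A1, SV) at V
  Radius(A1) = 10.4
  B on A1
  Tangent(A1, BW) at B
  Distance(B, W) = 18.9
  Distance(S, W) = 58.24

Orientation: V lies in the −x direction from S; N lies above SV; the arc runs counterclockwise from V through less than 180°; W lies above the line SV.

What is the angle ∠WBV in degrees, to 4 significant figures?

117.3°

Checks: |NB| = 10.40 ✓; ∠(NB, BW) = 90.00° ✓; |BW| = 18.90 ✓; |SW| = 58.24 ✓.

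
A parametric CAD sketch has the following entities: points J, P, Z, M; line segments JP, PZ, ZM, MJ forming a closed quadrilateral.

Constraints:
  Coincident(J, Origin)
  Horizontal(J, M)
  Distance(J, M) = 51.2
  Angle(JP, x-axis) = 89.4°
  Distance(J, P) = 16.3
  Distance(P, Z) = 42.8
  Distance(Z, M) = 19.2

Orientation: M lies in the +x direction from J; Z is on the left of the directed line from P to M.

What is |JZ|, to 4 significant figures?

46.33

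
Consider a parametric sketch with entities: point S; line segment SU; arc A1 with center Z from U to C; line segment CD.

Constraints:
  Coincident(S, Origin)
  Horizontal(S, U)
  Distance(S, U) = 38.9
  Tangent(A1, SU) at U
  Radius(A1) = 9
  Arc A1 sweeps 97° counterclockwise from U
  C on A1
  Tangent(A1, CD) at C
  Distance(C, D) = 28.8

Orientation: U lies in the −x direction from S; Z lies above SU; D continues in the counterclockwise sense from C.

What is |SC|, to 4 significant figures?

31.62

A1 meets SU tangentially, so ZU is at right angles to SU, so Z = U + (0, 9) = (-38.90, 9.000). On A1, U sits at bearing -90° from Z; a 97° counterclockwise sweep puts C at bearing 7°, so C = Z + 9.0·(cos 7°, sin 7°) = (-29.97, 10.10). Then |SC| = |C − S| = 31.62.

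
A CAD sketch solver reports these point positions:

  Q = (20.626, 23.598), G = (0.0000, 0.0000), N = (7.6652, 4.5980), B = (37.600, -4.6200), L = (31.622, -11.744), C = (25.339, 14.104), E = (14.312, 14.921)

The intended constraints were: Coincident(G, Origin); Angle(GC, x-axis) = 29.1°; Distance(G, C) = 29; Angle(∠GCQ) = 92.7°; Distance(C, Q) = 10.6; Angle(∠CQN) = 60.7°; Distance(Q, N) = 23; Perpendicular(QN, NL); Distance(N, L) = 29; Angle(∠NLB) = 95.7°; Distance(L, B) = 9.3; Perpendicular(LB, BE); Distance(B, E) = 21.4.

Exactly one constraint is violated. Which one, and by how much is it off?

Distance(B, E) = 21.4 — off by 9.00.

G = (0.00, 0.00) ✓; GC at 29.10° ✓; |GC| = 29.00 ✓; ∠GCQ = 92.70° ✓; |CQ| = 10.60 ✓; ∠CQN = 60.70° ✓; |QN| = 23.00 ✓; ∠(QN, NL) = 90.00° ✓; |NL| = 29.00 ✓; ∠NLB = 95.70° ✓; |LB| = 9.300 ✓; ∠(LB, BE) = 90.00° ✓; |BE| = 30.40 ✗.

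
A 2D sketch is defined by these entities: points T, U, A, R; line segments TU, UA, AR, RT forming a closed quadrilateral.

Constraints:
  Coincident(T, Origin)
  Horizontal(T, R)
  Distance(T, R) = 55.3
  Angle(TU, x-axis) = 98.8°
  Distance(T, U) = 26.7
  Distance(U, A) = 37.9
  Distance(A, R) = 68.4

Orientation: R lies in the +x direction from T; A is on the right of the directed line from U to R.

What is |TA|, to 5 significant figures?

16.228

Checks: TU at 98.80° ✓; |UA| = 37.90 ✓; |AR| = 68.40 ✓.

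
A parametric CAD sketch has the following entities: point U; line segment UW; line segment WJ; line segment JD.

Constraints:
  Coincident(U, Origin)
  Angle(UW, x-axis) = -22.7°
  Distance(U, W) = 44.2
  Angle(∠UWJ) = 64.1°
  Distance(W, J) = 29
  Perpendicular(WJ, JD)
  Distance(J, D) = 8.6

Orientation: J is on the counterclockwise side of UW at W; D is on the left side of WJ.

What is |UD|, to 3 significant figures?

32.6

U is at the origin; UW runs at -22.7° with length 44.2, so W = 44.2·(cos -22.7°, sin -22.7°) = (40.8, -17.1). ∠UWJ = 64.1°, so WJ runs at -22.7° + (180° − 64.1°) = 93.2° from the x-axis; with |WJ| = 29.0, J = W + 29.0·(cos 93.2°, sin 93.2°) = (39.2, 11.9). The perpendicularity gives JD at right angles to WJ; with |JD| = 8.6 on the left of WJ, D = J + 8.6·(-0.998, -0.0558) = (30.6, 11.4). Then |UD| = |D − U| = 32.6.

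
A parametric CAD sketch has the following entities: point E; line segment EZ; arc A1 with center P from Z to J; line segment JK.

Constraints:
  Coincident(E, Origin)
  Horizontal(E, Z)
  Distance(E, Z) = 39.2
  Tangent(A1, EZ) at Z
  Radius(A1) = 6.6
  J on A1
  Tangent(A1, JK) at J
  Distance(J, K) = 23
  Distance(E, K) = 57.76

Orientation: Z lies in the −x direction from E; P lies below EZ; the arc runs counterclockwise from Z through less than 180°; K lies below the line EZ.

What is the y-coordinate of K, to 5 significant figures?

-27.546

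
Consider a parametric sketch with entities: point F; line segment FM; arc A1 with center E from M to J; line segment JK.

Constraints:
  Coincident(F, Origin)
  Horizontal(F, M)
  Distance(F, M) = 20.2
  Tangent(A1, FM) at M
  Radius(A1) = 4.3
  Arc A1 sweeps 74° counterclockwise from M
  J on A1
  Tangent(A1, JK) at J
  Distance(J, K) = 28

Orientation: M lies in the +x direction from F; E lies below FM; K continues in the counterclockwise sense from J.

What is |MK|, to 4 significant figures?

32.28

F is at the origin; F and M share the same y with |FM| = 20.2 and M on the +x side, so M = (20.20, 0.000). Tangency of A1 to FM means the radius EM is perpendicular to FM, so E = M + (0, -4.3) = (20.20, -4.300). On A1, M sits at bearing 90° from E; a 74° counterclockwise sweep puts J at bearing 164°, so J = E + 4.3·(cos 164°, sin 164°) = (16.07, -3.115). The tangent condition forces EJ to be normal to JK, so JK runs along (−sin 164°, cos 164°); with |JK| = 28.0, K = (8.349, -30.03). Then |MK| = |K − M| = 32.28.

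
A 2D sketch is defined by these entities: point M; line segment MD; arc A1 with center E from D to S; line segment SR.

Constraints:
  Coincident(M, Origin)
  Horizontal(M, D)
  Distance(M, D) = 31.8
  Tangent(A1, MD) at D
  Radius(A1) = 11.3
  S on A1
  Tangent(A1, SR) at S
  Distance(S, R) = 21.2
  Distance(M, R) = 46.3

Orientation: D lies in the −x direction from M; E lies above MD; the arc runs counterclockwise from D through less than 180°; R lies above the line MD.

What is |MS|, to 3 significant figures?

26.7

Checks: |ED| = 11.30 ✓; |ES| = 11.30 ✓; ∠(ES, SR) = 90.00° ✓; |SR| = 21.20 ✓; |MR| = 46.30 ✓.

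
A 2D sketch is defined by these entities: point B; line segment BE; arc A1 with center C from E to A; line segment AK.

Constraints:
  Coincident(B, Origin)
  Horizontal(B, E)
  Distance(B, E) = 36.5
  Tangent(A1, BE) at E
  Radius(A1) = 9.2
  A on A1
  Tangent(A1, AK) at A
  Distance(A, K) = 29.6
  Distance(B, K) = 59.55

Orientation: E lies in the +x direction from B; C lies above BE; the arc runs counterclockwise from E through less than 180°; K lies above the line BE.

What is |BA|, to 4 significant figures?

46.66

B is at the origin; BE is horizontal with |BE| = 36.5 and E on the +x side, so E = (36.50, 0.000). Since A1 is tangent to BE there, CE ⟂ BE, so C = E + (0, 9.2) = (36.50, 9.200). Since CA ⟂ AK (tangency), |CK| = √(9.2² + 29.6²) = 31.00 regardless of where A sits on A1. So K lies on both circle(B, 59.55) and circle(C, 31.00); the above-BE intersection is K = (44.99, 39.01). A is the foot of the tangent from K: A = (45.70, 9.419).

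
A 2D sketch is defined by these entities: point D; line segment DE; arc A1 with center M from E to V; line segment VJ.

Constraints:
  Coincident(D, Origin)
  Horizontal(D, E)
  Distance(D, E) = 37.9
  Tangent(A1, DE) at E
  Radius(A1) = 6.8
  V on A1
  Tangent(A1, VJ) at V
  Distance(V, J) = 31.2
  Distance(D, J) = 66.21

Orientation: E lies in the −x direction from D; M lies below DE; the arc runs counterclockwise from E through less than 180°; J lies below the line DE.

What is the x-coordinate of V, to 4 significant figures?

-43.93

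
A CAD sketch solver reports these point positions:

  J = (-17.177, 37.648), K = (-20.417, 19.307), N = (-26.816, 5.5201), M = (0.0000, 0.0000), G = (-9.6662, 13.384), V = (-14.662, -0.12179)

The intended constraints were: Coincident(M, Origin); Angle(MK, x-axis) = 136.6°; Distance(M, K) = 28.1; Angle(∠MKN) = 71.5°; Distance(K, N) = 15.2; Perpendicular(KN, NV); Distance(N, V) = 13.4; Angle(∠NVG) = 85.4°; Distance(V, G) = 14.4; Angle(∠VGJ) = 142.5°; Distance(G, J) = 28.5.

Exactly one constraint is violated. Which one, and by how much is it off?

Distance(G, J) = 28.5 — off by 3.10.

M = (0.00, 0.00) ✓; MK at 136.6° ✓; |MK| = 28.10 ✓; ∠MKN = 71.50° ✓; |KN| = 15.20 ✓; ∠(KN, NV) = 90.00° ✓; |NV| = 13.40 ✓; ∠NVG = 85.40° ✓; |VG| = 14.40 ✓; ∠VGJ = 142.5° ✓; |GJ| = 25.40 ✗.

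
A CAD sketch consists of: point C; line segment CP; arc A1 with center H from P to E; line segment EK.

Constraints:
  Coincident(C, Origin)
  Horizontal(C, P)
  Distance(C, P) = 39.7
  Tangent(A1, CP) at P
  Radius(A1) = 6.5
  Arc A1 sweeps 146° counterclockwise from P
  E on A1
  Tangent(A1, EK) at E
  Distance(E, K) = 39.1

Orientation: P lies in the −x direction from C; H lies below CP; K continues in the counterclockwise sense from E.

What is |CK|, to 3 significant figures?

35.5

C is at the origin; C and P share the same y with |CP| = 39.7 and P on the −x side, so P = (-39.7, 0.00). A1 meets CP tangentially, so HP is at right angles to CP, so H = P + (0, -6.5) = (-39.7, -6.50). On A1, P sits at bearing 90° from H; a 146° counterclockwise sweep puts E at bearing 236°, so E = H + 6.5·(cos 236°, sin 236°) = (-43.3, -11.9). The tangent condition forces HE to be normal to EK, so EK runs along (−sin 236°, cos 236°); with |EK| = 39.1, K = (-10.9, -33.8). Then |CK| = |K − C| = 35.5.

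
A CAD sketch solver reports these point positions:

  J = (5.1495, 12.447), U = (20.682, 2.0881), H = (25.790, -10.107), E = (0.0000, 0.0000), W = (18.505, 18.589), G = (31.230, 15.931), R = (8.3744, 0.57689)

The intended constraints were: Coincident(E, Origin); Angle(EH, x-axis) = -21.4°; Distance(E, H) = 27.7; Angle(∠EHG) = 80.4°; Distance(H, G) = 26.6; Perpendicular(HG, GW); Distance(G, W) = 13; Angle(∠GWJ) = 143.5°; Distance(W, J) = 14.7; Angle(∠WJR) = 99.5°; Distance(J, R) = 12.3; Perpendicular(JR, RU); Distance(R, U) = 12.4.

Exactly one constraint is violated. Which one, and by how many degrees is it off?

Perpendicular(JR, RU) — off by 8.20°.

E = (0.00, 0.00) ✓; EH at -21.40° ✓; |EH| = 27.70 ✓; ∠EHG = 80.40° ✓; |HG| = 26.60 ✓; ∠(HG, GW) = 90.00° ✓; |GW| = 13.00 ✓; ∠GWJ = 143.5° ✓; |WJ| = 14.70 ✓; ∠WJR = 99.50° ✓; |JR| = 12.30 ✓; ∠(JR, RU) = 81.80° ✗; |RU| = 12.40 ✓.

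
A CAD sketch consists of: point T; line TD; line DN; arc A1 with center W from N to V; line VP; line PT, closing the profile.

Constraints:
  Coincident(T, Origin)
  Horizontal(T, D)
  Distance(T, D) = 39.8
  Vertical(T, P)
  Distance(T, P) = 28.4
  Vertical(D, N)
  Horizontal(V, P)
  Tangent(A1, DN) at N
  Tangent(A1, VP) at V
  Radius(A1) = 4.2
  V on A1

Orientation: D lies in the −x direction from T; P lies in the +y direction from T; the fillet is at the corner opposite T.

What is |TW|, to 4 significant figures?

43.05

T is at the origin; TD is horizontal with |TD| = 39.8 and D on the −x side, so D = (-39.80, 0.000). T and P share the same x with |TP| = 28.4 and P on the +y side, so P = (0.000, 28.40). The virtual corner opposite T is at (-39.80, 28.40). The tangent condition forces WN to be normal to DN and the tangent condition forces WV to be normal to VP, with radius 4.2, so the center W sits 4.2 in from both sides at W = (-35.60, 24.20). Then |TW| = |W − T| = 43.05.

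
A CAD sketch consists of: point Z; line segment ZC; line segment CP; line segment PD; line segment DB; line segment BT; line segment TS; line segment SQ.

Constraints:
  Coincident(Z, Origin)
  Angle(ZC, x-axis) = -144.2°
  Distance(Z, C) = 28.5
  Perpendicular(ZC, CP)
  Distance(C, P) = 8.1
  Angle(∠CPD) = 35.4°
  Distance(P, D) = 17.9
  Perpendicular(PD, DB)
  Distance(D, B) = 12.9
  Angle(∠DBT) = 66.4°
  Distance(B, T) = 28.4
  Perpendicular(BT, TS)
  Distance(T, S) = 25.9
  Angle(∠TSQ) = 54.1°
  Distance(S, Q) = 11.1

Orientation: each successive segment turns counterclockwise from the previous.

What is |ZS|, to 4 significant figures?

21.19

∠DBT = 66.4° gives BT at -66.00° from the x-axis; with |BT| = 28.4, T = (-19.85, -31.38). BT is perpendicular to TS, so TS runs at 24.00°; with |TS| = 25.9, S = (3.810, -20.84). Then |ZS| = |S − Z| = 21.19.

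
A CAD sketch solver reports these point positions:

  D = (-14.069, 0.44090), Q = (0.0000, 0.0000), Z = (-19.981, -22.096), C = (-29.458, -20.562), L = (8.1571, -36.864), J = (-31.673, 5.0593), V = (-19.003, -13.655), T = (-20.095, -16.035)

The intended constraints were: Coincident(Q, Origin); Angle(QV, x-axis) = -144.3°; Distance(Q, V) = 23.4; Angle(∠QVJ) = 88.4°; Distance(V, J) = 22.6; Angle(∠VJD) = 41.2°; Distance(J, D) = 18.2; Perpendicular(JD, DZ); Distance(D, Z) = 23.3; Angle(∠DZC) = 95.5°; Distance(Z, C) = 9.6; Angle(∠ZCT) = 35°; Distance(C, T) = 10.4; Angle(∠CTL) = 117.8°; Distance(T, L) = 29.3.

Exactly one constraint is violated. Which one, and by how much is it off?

Distance(T, L) = 29.3 — off by 5.80.

Q = (0.00, 0.00) ✓; QV at -144.3° ✓; |QV| = 23.40 ✓; ∠QVJ = 88.40° ✓; |VJ| = 22.60 ✓; ∠VJD = 41.20° ✓; |JD| = 18.20 ✓; ∠(JD, DZ) = 90.00° ✓; |DZ| = 23.30 ✓; ∠DZC = 95.50° ✓; |ZC| = 9.600 ✓; ∠ZCT = 35.00° ✓; |CT| = 10.40 ✓; ∠CTL = 117.8° ✓; |TL| = 35.10 ✗.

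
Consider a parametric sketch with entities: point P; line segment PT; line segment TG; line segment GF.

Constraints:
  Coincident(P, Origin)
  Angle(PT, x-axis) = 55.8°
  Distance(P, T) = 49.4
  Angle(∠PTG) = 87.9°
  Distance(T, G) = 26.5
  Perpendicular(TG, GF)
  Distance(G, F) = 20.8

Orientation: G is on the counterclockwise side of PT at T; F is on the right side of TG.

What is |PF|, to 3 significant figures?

74.4

P is at the origin; PT runs at 55.8° with length 49.4, so T = 49.4·(cos 55.8°, sin 55.8°) = (27.8, 40.9). ∠PTG = 87.9°, so TG runs at 55.8° + (180° − 87.9°) = 148° from the x-axis; with |TG| = 26.5, G = T + 26.5·(cos 148°, sin 148°) = (5.32, 54.9). TG is perpendicular to GF; with |GF| = 20.8 on the right of TG, F = G + 20.8·(0.531, 0.847) = (16.4, 72.6). Then |PF| = |F − P| = 74.4.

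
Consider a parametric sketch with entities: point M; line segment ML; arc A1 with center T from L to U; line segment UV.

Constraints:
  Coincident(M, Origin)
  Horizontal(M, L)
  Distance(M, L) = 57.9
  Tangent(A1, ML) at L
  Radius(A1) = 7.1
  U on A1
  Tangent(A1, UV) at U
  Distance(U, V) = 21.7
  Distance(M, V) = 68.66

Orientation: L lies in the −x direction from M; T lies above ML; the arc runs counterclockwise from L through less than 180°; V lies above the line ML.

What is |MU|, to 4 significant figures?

52.70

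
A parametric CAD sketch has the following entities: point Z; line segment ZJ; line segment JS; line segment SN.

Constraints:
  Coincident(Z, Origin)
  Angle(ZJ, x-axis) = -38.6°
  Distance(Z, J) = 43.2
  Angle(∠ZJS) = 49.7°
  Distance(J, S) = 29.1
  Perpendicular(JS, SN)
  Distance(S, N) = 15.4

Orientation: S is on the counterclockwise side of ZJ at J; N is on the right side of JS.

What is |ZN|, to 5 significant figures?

48.361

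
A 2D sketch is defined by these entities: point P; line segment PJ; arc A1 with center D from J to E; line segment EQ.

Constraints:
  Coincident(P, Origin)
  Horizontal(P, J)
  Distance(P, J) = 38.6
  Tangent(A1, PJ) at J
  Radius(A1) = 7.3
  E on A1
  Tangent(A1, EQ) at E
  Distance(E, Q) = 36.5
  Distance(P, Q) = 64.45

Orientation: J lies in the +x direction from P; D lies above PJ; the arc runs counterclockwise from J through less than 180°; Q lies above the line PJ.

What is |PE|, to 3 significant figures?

46.4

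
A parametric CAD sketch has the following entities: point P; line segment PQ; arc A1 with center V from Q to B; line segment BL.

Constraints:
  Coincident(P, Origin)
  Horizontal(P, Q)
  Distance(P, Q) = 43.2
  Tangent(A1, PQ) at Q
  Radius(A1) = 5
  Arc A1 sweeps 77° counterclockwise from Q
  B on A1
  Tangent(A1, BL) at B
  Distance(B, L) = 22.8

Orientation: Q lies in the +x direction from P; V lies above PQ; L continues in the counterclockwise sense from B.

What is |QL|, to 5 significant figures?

27.942

On A1, Q sits at bearing -90° from V; a 77° counterclockwise sweep puts B at bearing -13°, so B = V + 5.0·(cos -13°, sin -13°) = (48.072, 3.8752). Tangency of A1 to BL means the radius VB is perpendicular to BL, so BL runs along (−sin -13°, cos -13°); with |BL| = 22.8, L = (53.201, 26.091). Then |QL| = |L − Q| = 27.942.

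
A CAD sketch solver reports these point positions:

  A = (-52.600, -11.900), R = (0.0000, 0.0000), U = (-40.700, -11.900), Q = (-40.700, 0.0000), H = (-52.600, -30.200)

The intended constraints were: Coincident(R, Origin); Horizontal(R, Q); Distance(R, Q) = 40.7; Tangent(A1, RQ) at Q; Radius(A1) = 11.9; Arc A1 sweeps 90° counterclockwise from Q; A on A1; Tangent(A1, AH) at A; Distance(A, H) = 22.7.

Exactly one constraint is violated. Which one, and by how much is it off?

Distance(A, H) = 22.7 — off by 4.40.

R = (0.00, 0.00) ✓; R.y = 0.00, Q.y = 0.00 ✓; |RQ| = 40.70 ✓; ∠(UQ, QR) = 90.00° ✓; |UQ| = 11.90 ✓; bearing(U→A) − bearing(U→Q) = 90.00° ✓; |UA| = 11.90 ✓; ∠(UA, AH) = 90.00° ✓; |AH| = 18.30 ✗.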